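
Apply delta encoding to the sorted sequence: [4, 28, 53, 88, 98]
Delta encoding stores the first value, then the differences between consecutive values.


First value: 4
Deltas:
  28 - 4 = 24
  53 - 28 = 25
  88 - 53 = 35
  98 - 88 = 10


Delta encoded: [4, 24, 25, 35, 10]


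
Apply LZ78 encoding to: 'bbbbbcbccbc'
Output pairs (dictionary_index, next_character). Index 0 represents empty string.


LZ78 encoding steps:
Dictionary: {0: ''}
Step 1: w='' (idx 0), next='b' -> output (0, 'b'), add 'b' as idx 1
Step 2: w='b' (idx 1), next='b' -> output (1, 'b'), add 'bb' as idx 2
Step 3: w='bb' (idx 2), next='c' -> output (2, 'c'), add 'bbc' as idx 3
Step 4: w='b' (idx 1), next='c' -> output (1, 'c'), add 'bc' as idx 4
Step 5: w='' (idx 0), next='c' -> output (0, 'c'), add 'c' as idx 5
Step 6: w='bc' (idx 4), end of input -> output (4, '')


Encoded: [(0, 'b'), (1, 'b'), (2, 'c'), (1, 'c'), (0, 'c'), (4, '')]


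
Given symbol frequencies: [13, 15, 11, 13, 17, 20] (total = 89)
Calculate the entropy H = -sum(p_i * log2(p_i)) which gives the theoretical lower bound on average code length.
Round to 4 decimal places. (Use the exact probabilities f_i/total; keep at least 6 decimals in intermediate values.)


Per-symbol terms -p_i * log2(p_i) with p_i = f_i/89:
  p = 13/89 = 0.146067: log2(p) = -2.775294, -p*log2(p) = 0.405380
  p = 15/89 = 0.168539: log2(p) = -2.568843, -p*log2(p) = 0.432951
  p = 11/89 = 0.123596: log2(p) = -3.016302, -p*log2(p) = 0.372801
  p = 13/89 = 0.146067: log2(p) = -2.775294, -p*log2(p) = 0.405380
  p = 17/89 = 0.191011: log2(p) = -2.388271, -p*log2(p) = 0.456187
  p = 20/89 = 0.224719: log2(p) = -2.153805, -p*log2(p) = 0.484001
H = 0.405380 + 0.432951 + 0.372801 + 0.405380 + 0.456187 + 0.484001 = 2.556700

H = 2.5567 bits/symbol


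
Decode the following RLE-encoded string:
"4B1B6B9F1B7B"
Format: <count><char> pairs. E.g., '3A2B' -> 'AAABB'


Expanding each <count><char> pair:
  4B -> 'BBBB'
  1B -> 'B'
  6B -> 'BBBBBB'
  9F -> 'FFFFFFFFF'
  1B -> 'B'
  7B -> 'BBBBBBB'

Decoded = BBBBBBBBBBBFFFFFFFFFBBBBBBBB


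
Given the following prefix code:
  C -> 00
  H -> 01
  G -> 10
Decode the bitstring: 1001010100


Decoding step by step:
Bits 10 -> G
Bits 01 -> H
Bits 01 -> H
Bits 01 -> H
Bits 00 -> C


Decoded message: GHHHC


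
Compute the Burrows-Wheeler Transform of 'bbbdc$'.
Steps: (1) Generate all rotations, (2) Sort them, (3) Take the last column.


Rotations (sorted):
  0: $bbbdc -> last char: c
  1: bbbdc$ -> last char: $
  2: bbdc$b -> last char: b
  3: bdc$bb -> last char: b
  4: c$bbbd -> last char: d
  5: dc$bbb -> last char: b


BWT = c$bbdb


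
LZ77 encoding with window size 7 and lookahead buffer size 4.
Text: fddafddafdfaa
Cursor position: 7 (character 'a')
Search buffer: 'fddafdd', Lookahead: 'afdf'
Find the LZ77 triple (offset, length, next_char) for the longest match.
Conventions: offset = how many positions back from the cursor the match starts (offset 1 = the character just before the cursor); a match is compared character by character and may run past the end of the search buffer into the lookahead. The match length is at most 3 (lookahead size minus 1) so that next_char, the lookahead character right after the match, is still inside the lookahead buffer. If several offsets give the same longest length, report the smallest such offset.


Try each offset into the search buffer:
  offset=1 (pos 6, char 'd'): match length 0
  offset=2 (pos 5, char 'd'): match length 0
  offset=3 (pos 4, char 'f'): match length 0
  offset=4 (pos 3, char 'a'): match length 3
  offset=5 (pos 2, char 'd'): match length 0
  offset=6 (pos 1, char 'd'): match length 0
  offset=7 (pos 0, char 'f'): match length 0
Longest match has length 3 at offset 4.
next_char = character at position 7 + 3 = 10 -> 'f'

Best match: offset=4, length=3 (matching 'afd' starting at position 3)
LZ77 triple: (4, 3, 'f')


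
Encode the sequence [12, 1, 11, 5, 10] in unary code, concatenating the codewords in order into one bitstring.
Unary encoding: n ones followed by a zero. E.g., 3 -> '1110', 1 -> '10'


Encode each number as n ones followed by a terminating 0:
  12 -> 1111111111110 (13 bits)
  1 -> 10 (2 bits)
  11 -> 111111111110 (12 bits)
  5 -> 111110 (6 bits)
  10 -> 11111111110 (11 bits)
Total length = 13 + 2 + 12 + 6 + 11 = 44 bits.

Unary([12, 1, 11, 5, 10]) = 11111111111101011111111111011111011111111110 (44 bits)


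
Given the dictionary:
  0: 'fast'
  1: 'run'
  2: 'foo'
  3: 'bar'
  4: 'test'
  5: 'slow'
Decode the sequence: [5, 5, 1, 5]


Look up each index in the dictionary:
  5 -> 'slow'
  5 -> 'slow'
  1 -> 'run'
  5 -> 'slow'

Decoded: "slow slow run slow"


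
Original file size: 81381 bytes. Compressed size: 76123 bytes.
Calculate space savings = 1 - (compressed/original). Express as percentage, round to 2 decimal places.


ratio = compressed/original = 76123/81381 = 0.93539
savings = 1 - ratio = 1 - 0.93539 = 0.06461
as a percentage: 0.06461 * 100 = 6.46%

Space savings = 1 - 76123/81381 = 6.46%


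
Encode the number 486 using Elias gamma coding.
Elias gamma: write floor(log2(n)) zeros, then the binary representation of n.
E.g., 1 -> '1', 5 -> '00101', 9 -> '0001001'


num_bits = floor(log2(486)) + 1 = 9
leading_zeros = num_bits - 1 = 8
binary(486) = 111100110

Elias gamma(486) = '00000000' + '111100110' = 00000000111100110 (17 bits)


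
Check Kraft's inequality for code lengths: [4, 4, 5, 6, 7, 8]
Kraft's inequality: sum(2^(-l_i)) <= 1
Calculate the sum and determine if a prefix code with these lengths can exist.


Sum = 2^(-4) + 2^(-4) + 2^(-5) + 2^(-6) + 2^(-7) + 2^(-8)
    = 0.0625 + 0.0625 + 0.03125 + 0.015625 + 0.0078125 + 0.00390625
    = 47/256 = 0.18359375
Since 0.18359375 <= 1, Kraft's inequality IS satisfied.
A prefix code with these lengths CAN exist.

Kraft sum = 0.18359375. Satisfied.


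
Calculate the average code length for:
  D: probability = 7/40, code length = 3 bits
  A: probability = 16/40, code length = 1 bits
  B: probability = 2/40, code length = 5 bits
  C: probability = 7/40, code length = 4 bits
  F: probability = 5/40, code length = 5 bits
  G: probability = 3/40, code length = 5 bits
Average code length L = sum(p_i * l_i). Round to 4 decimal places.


Weighted contributions p_i * l_i:
  D: (7/40) * 3 = 21/40
  A: (16/40) * 1 = 16/40
  B: (2/40) * 5 = 10/40
  C: (7/40) * 4 = 28/40
  F: (5/40) * 5 = 25/40
  G: (3/40) * 5 = 15/40
Sum = (21 + 16 + 10 + 28 + 25 + 15)/40 = 115/40

L = 115/40 = 2.8750 bits/symbol


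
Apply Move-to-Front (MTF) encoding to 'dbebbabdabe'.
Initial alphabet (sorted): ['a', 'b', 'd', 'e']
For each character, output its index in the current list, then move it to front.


MTF encoding:
'd': index 2 in ['a', 'b', 'd', 'e'] -> ['d', 'a', 'b', 'e']
'b': index 2 in ['d', 'a', 'b', 'e'] -> ['b', 'd', 'a', 'e']
'e': index 3 in ['b', 'd', 'a', 'e'] -> ['e', 'b', 'd', 'a']
'b': index 1 in ['e', 'b', 'd', 'a'] -> ['b', 'e', 'd', 'a']
'b': index 0 in ['b', 'e', 'd', 'a'] -> ['b', 'e', 'd', 'a']
'a': index 3 in ['b', 'e', 'd', 'a'] -> ['a', 'b', 'e', 'd']
'b': index 1 in ['a', 'b', 'e', 'd'] -> ['b', 'a', 'e', 'd']
'd': index 3 in ['b', 'a', 'e', 'd'] -> ['d', 'b', 'a', 'e']
'a': index 2 in ['d', 'b', 'a', 'e'] -> ['a', 'd', 'b', 'e']
'b': index 2 in ['a', 'd', 'b', 'e'] -> ['b', 'a', 'd', 'e']
'e': index 3 in ['b', 'a', 'd', 'e'] -> ['e', 'b', 'a', 'd']


Output: [2, 2, 3, 1, 0, 3, 1, 3, 2, 2, 3]


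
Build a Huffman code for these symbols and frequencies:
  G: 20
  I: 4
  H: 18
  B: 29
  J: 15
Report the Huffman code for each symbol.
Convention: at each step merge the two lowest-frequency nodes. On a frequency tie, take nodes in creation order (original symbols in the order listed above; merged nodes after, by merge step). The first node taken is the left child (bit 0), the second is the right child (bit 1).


Huffman tree construction:
Step 1: Merge I(4) + J(15) = 19
Step 2: Merge H(18) + (I+J)(19) = 37
Step 3: Merge G(20) + B(29) = 49
Step 4: Merge (H+(I+J))(37) + (G+B)(49) = 86
Read each symbol's code off the tree from the root (left child = 0, right child = 1).

Codes:
  G: 10 (length 2)
  I: 010 (length 3)
  H: 00 (length 2)
  B: 11 (length 2)
  J: 011 (length 3)
Average code length: 191/86 = 2.2209 bits/symbol


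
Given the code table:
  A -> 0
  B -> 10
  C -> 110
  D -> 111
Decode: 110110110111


Decoding:
110 -> C
110 -> C
110 -> C
111 -> D


Result: CCCD


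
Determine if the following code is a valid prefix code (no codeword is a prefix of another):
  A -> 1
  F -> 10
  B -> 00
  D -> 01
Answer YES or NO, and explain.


Checking each pair (does one codeword prefix another?):
  A='1' vs F='10': prefix -- VIOLATION

NO -- this is NOT a valid prefix code. A (1) is a prefix of F (10).


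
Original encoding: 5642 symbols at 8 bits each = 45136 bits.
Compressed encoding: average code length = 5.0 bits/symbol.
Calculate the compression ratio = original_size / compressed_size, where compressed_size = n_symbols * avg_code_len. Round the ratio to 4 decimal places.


original_size = n_symbols * orig_bits = 5642 * 8 = 45136 bits
compressed_size = n_symbols * avg_code_len = 5642 * 5.0 = 28210.0 bits
ratio = original_size / compressed_size = 45136 / 28210.0 = 1.6

Compression ratio = 1.6


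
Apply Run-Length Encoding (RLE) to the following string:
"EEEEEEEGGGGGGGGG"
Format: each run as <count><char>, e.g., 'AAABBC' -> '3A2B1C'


Scanning runs left to right:
  i=0: run of 'E' x 7 -> '7E'
  i=7: run of 'G' x 9 -> '9G'

RLE = 7E9G


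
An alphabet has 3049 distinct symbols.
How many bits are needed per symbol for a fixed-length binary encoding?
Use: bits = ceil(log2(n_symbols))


log2(3049) = 11.5741
Bracket: 2^11 = 2048 < 3049 <= 2^12 = 4096
So ceil(log2(3049)) = 12

bits = ceil(log2(3049)) = ceil(11.5741) = 12 bits


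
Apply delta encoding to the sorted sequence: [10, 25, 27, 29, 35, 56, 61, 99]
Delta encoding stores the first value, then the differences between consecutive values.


First value: 10
Deltas:
  25 - 10 = 15
  27 - 25 = 2
  29 - 27 = 2
  35 - 29 = 6
  56 - 35 = 21
  61 - 56 = 5
  99 - 61 = 38


Delta encoded: [10, 15, 2, 2, 6, 21, 5, 38]


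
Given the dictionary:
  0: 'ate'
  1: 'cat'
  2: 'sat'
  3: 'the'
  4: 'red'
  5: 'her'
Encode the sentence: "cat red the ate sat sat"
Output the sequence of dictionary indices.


Look up each word in the dictionary:
  'cat' -> 1
  'red' -> 4
  'the' -> 3
  'ate' -> 0
  'sat' -> 2
  'sat' -> 2

Encoded: [1, 4, 3, 0, 2, 2]


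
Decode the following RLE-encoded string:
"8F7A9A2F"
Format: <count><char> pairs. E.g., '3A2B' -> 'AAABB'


Expanding each <count><char> pair:
  8F -> 'FFFFFFFF'
  7A -> 'AAAAAAA'
  9A -> 'AAAAAAAAA'
  2F -> 'FF'

Decoded = FFFFFFFFAAAAAAAAAAAAAAAAFF


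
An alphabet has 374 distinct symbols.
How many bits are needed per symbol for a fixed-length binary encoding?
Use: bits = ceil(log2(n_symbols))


log2(374) = 8.5469
Bracket: 2^8 = 256 < 374 <= 2^9 = 512
So ceil(log2(374)) = 9

bits = ceil(log2(374)) = ceil(8.5469) = 9 bits


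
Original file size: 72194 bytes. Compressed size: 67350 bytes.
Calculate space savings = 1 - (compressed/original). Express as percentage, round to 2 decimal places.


ratio = compressed/original = 67350/72194 = 0.932903
savings = 1 - ratio = 1 - 0.932903 = 0.067097
as a percentage: 0.067097 * 100 = 6.71%

Space savings = 1 - 67350/72194 = 6.71%


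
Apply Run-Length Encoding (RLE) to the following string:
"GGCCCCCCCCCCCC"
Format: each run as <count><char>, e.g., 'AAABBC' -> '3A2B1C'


Scanning runs left to right:
  i=0: run of 'G' x 2 -> '2G'
  i=2: run of 'C' x 12 -> '12C'

RLE = 2G12C


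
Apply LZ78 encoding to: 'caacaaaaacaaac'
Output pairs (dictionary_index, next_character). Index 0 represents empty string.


LZ78 encoding steps:
Dictionary: {0: ''}
Step 1: w='' (idx 0), next='c' -> output (0, 'c'), add 'c' as idx 1
Step 2: w='' (idx 0), next='a' -> output (0, 'a'), add 'a' as idx 2
Step 3: w='a' (idx 2), next='c' -> output (2, 'c'), add 'ac' as idx 3
Step 4: w='a' (idx 2), next='a' -> output (2, 'a'), add 'aa' as idx 4
Step 5: w='aa' (idx 4), next='a' -> output (4, 'a'), add 'aaa' as idx 5
Step 6: w='c' (idx 1), next='a' -> output (1, 'a'), add 'ca' as idx 6
Step 7: w='aa' (idx 4), next='c' -> output (4, 'c'), add 'aac' as idx 7


Encoded: [(0, 'c'), (0, 'a'), (2, 'c'), (2, 'a'), (4, 'a'), (1, 'a'), (4, 'c')]


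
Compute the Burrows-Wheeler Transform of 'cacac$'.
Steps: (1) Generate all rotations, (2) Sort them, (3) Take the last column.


Rotations (sorted):
  0: $cacac -> last char: c
  1: ac$cac -> last char: c
  2: acac$c -> last char: c
  3: c$caca -> last char: a
  4: cac$ca -> last char: a
  5: cacac$ -> last char: $


BWT = cccaa$


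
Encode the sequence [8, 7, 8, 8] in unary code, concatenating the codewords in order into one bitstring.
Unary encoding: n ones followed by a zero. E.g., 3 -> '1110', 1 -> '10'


Encode each number as n ones followed by a terminating 0:
  8 -> 111111110 (9 bits)
  7 -> 11111110 (8 bits)
  8 -> 111111110 (9 bits)
  8 -> 111111110 (9 bits)
Total length = 9 + 8 + 9 + 9 = 35 bits.

Unary([8, 7, 8, 8]) = 11111111011111110111111110111111110 (35 bits)


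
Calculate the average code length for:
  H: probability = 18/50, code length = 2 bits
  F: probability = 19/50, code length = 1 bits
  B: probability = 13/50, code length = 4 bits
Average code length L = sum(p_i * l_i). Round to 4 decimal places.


Weighted contributions p_i * l_i:
  H: (18/50) * 2 = 36/50
  F: (19/50) * 1 = 19/50
  B: (13/50) * 4 = 52/50
Sum = (36 + 19 + 52)/50 = 107/50

L = 107/50 = 2.1400 bits/symbol


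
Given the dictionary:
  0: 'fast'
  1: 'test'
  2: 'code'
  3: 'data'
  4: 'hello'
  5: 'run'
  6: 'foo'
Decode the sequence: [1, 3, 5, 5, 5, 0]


Look up each index in the dictionary:
  1 -> 'test'
  3 -> 'data'
  5 -> 'run'
  5 -> 'run'
  5 -> 'run'
  0 -> 'fast'

Decoded: "test data run run run fast"


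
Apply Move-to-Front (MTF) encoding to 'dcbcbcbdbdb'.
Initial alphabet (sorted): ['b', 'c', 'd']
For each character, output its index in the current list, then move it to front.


MTF encoding:
'd': index 2 in ['b', 'c', 'd'] -> ['d', 'b', 'c']
'c': index 2 in ['d', 'b', 'c'] -> ['c', 'd', 'b']
'b': index 2 in ['c', 'd', 'b'] -> ['b', 'c', 'd']
'c': index 1 in ['b', 'c', 'd'] -> ['c', 'b', 'd']
'b': index 1 in ['c', 'b', 'd'] -> ['b', 'c', 'd']
'c': index 1 in ['b', 'c', 'd'] -> ['c', 'b', 'd']
'b': index 1 in ['c', 'b', 'd'] -> ['b', 'c', 'd']
'd': index 2 in ['b', 'c', 'd'] -> ['d', 'b', 'c']
'b': index 1 in ['d', 'b', 'c'] -> ['b', 'd', 'c']
'd': index 1 in ['b', 'd', 'c'] -> ['d', 'b', 'c']
'b': index 1 in ['d', 'b', 'c'] -> ['b', 'd', 'c']


Output: [2, 2, 2, 1, 1, 1, 1, 2, 1, 1, 1]


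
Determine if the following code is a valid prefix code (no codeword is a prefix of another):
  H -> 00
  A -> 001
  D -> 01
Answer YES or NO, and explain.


Checking each pair (does one codeword prefix another?):
  H='00' vs A='001': prefix -- VIOLATION

NO -- this is NOT a valid prefix code. H (00) is a prefix of A (001).


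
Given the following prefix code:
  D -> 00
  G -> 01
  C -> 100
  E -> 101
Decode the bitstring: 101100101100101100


Decoding step by step:
Bits 101 -> E
Bits 100 -> C
Bits 101 -> E
Bits 100 -> C
Bits 101 -> E
Bits 100 -> C


Decoded message: ECECEC


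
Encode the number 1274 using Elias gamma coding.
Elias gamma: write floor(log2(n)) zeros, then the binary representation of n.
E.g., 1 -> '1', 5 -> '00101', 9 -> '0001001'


num_bits = floor(log2(1274)) + 1 = 11
leading_zeros = num_bits - 1 = 10
binary(1274) = 10011111010

Elias gamma(1274) = '0000000000' + '10011111010' = 000000000010011111010 (21 bits)


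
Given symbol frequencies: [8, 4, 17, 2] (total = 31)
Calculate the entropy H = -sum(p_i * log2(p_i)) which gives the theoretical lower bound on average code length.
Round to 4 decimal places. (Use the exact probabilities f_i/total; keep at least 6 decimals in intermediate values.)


Per-symbol terms -p_i * log2(p_i) with p_i = f_i/31:
  p = 8/31 = 0.258065: log2(p) = -1.954196, -p*log2(p) = 0.504309
  p = 4/31 = 0.129032: log2(p) = -2.954196, -p*log2(p) = 0.381187
  p = 17/31 = 0.548387: log2(p) = -0.866733, -p*log2(p) = 0.475305
  p = 2/31 = 0.064516: log2(p) = -3.954196, -p*log2(p) = 0.255109
H = 0.504309 + 0.381187 + 0.475305 + 0.255109 = 1.615910

H = 1.6159 bits/symbol


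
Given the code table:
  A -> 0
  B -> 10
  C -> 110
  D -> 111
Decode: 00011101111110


Decoding:
0 -> A
0 -> A
0 -> A
111 -> D
0 -> A
111 -> D
111 -> D
0 -> A


Result: AAADADDA


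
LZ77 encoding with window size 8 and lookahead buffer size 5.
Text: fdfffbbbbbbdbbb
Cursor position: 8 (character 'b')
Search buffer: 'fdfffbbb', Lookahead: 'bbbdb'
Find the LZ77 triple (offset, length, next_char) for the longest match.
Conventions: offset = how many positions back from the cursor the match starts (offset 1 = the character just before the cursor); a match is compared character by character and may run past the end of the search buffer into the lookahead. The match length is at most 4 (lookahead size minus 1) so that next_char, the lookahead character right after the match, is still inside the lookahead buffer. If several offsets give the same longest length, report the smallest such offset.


Try each offset into the search buffer:
  offset=1 (pos 7, char 'b'): match length 3
  offset=2 (pos 6, char 'b'): match length 3
  offset=3 (pos 5, char 'b'): match length 3
  offset=4 (pos 4, char 'f'): match length 0
  offset=5 (pos 3, char 'f'): match length 0
  offset=6 (pos 2, char 'f'): match length 0
  offset=7 (pos 1, char 'd'): match length 0
  offset=8 (pos 0, char 'f'): match length 0
Longest match has length 3, found at offsets 1, 2, 3; take the smallest, offset 1.
next_char = character at position 8 + 3 = 11 -> 'd'

Best match: offset=1, length=3 (matching 'bbb' starting at position 7)
LZ77 triple: (1, 3, 'd')


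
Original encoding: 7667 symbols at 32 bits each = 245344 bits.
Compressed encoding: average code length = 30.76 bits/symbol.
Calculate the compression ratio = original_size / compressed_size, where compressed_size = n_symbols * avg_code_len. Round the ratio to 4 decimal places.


original_size = n_symbols * orig_bits = 7667 * 32 = 245344 bits
compressed_size = n_symbols * avg_code_len = 7667 * 30.76 = 235836.92 bits
ratio = original_size / compressed_size = 245344 / 235836.92 = 1.0403

Compression ratio = 1.0403


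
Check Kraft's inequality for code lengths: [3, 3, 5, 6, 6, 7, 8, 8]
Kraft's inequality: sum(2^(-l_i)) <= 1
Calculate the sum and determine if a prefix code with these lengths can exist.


Sum = 2^(-3) + 2^(-3) + 2^(-5) + 2^(-6) + 2^(-6) + 2^(-7) + 2^(-8) + 2^(-8)
    = 0.125 + 0.125 + 0.03125 + 0.015625 + 0.015625 + 0.0078125 + 0.00390625 + 0.00390625
    = 84/256 = 0.328125
Since 0.328125 <= 1, Kraft's inequality IS satisfied.
A prefix code with these lengths CAN exist.

Kraft sum = 0.328125. Satisfied.


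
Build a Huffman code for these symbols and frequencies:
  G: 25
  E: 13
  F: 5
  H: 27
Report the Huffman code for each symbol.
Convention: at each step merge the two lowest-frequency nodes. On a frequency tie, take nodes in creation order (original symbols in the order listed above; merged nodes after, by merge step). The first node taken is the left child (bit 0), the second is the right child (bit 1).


Huffman tree construction:
Step 1: Merge F(5) + E(13) = 18
Step 2: Merge (F+E)(18) + G(25) = 43
Step 3: Merge H(27) + ((F+E)+G)(43) = 70
Read each symbol's code off the tree from the root (left child = 0, right child = 1).

Codes:
  G: 11 (length 2)
  E: 101 (length 3)
  F: 100 (length 3)
  H: 0 (length 1)
Average code length: 131/70 = 1.8714 bits/symbol


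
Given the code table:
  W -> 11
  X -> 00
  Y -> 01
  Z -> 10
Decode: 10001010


Decoding:
10 -> Z
00 -> X
10 -> Z
10 -> Z


Result: ZXZZ


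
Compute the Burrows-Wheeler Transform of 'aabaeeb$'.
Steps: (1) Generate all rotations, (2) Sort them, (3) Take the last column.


Rotations (sorted):
  0: $aabaeeb -> last char: b
  1: aabaeeb$ -> last char: $
  2: abaeeb$a -> last char: a
  3: aeeb$aab -> last char: b
  4: b$aabaee -> last char: e
  5: baeeb$aa -> last char: a
  6: eb$aabae -> last char: e
  7: eeb$aaba -> last char: a


BWT = b$abeaea


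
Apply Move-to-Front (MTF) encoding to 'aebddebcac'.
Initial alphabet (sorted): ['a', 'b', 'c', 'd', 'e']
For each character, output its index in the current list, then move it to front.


MTF encoding:
'a': index 0 in ['a', 'b', 'c', 'd', 'e'] -> ['a', 'b', 'c', 'd', 'e']
'e': index 4 in ['a', 'b', 'c', 'd', 'e'] -> ['e', 'a', 'b', 'c', 'd']
'b': index 2 in ['e', 'a', 'b', 'c', 'd'] -> ['b', 'e', 'a', 'c', 'd']
'd': index 4 in ['b', 'e', 'a', 'c', 'd'] -> ['d', 'b', 'e', 'a', 'c']
'd': index 0 in ['d', 'b', 'e', 'a', 'c'] -> ['d', 'b', 'e', 'a', 'c']
'e': index 2 in ['d', 'b', 'e', 'a', 'c'] -> ['e', 'd', 'b', 'a', 'c']
'b': index 2 in ['e', 'd', 'b', 'a', 'c'] -> ['b', 'e', 'd', 'a', 'c']
'c': index 4 in ['b', 'e', 'd', 'a', 'c'] -> ['c', 'b', 'e', 'd', 'a']
'a': index 4 in ['c', 'b', 'e', 'd', 'a'] -> ['a', 'c', 'b', 'e', 'd']
'c': index 1 in ['a', 'c', 'b', 'e', 'd'] -> ['c', 'a', 'b', 'e', 'd']


Output: [0, 4, 2, 4, 0, 2, 2, 4, 4, 1]


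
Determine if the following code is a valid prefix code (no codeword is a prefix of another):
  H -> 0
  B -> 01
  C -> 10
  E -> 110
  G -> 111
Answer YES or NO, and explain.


Checking each pair (does one codeword prefix another?):
  H='0' vs B='01': prefix -- VIOLATION

NO -- this is NOT a valid prefix code. H (0) is a prefix of B (01).


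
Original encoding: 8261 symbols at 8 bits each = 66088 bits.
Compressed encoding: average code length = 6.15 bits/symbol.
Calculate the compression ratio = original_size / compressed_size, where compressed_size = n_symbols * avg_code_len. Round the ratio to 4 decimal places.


original_size = n_symbols * orig_bits = 8261 * 8 = 66088 bits
compressed_size = n_symbols * avg_code_len = 8261 * 6.15 = 50805.15 bits
ratio = original_size / compressed_size = 66088 / 50805.15 = 1.3008

Compression ratio = 1.3008


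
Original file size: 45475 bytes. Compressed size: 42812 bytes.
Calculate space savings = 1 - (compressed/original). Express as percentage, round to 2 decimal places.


ratio = compressed/original = 42812/45475 = 0.94144
savings = 1 - ratio = 1 - 0.94144 = 0.05856
as a percentage: 0.05856 * 100 = 5.86%

Space savings = 1 - 42812/45475 = 5.86%


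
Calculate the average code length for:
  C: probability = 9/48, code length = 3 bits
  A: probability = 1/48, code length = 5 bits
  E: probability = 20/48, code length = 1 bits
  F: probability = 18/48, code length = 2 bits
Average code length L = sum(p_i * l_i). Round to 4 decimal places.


Weighted contributions p_i * l_i:
  C: (9/48) * 3 = 27/48
  A: (1/48) * 5 = 5/48
  E: (20/48) * 1 = 20/48
  F: (18/48) * 2 = 36/48
Sum = (27 + 5 + 20 + 36)/48 = 88/48

L = 88/48 = 1.8333 bits/symbol


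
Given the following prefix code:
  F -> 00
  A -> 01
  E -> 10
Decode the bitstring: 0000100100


Decoding step by step:
Bits 00 -> F
Bits 00 -> F
Bits 10 -> E
Bits 01 -> A
Bits 00 -> F


Decoded message: FFEAF


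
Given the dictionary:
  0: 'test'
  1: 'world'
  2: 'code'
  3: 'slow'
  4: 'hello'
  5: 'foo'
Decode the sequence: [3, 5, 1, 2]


Look up each index in the dictionary:
  3 -> 'slow'
  5 -> 'foo'
  1 -> 'world'
  2 -> 'code'

Decoded: "slow foo world code"


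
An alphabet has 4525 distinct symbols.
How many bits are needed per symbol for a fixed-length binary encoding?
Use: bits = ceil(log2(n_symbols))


log2(4525) = 12.1437
Bracket: 2^12 = 4096 < 4525 <= 2^13 = 8192
So ceil(log2(4525)) = 13

bits = ceil(log2(4525)) = ceil(12.1437) = 13 bits


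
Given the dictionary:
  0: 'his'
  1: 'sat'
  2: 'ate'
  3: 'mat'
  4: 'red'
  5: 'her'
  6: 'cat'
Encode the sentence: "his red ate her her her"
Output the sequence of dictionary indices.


Look up each word in the dictionary:
  'his' -> 0
  'red' -> 4
  'ate' -> 2
  'her' -> 5
  'her' -> 5
  'her' -> 5

Encoded: [0, 4, 2, 5, 5, 5]


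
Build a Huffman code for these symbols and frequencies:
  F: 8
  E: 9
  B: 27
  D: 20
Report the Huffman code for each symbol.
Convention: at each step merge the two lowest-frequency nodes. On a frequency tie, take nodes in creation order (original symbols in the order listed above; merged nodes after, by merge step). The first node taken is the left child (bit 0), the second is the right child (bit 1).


Huffman tree construction:
Step 1: Merge F(8) + E(9) = 17
Step 2: Merge (F+E)(17) + D(20) = 37
Step 3: Merge B(27) + ((F+E)+D)(37) = 64
Read each symbol's code off the tree from the root (left child = 0, right child = 1).

Codes:
  F: 100 (length 3)
  E: 101 (length 3)
  B: 0 (length 1)
  D: 11 (length 2)
Average code length: 118/64 = 1.8438 bits/symbol


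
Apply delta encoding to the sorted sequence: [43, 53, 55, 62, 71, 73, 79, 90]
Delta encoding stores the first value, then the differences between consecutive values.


First value: 43
Deltas:
  53 - 43 = 10
  55 - 53 = 2
  62 - 55 = 7
  71 - 62 = 9
  73 - 71 = 2
  79 - 73 = 6
  90 - 79 = 11


Delta encoded: [43, 10, 2, 7, 9, 2, 6, 11]


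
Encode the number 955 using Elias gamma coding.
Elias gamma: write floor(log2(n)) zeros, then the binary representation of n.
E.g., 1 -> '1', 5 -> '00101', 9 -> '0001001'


num_bits = floor(log2(955)) + 1 = 10
leading_zeros = num_bits - 1 = 9
binary(955) = 1110111011

Elias gamma(955) = '000000000' + '1110111011' = 0000000001110111011 (19 bits)


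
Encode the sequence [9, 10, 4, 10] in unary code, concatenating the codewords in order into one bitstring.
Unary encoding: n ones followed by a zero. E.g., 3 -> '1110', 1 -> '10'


Encode each number as n ones followed by a terminating 0:
  9 -> 1111111110 (10 bits)
  10 -> 11111111110 (11 bits)
  4 -> 11110 (5 bits)
  10 -> 11111111110 (11 bits)
Total length = 10 + 11 + 5 + 11 = 37 bits.

Unary([9, 10, 4, 10]) = 1111111110111111111101111011111111110 (37 bits)


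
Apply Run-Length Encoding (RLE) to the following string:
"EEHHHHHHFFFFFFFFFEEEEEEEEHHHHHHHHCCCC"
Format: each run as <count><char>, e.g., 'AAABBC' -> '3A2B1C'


Scanning runs left to right:
  i=0: run of 'E' x 2 -> '2E'
  i=2: run of 'H' x 6 -> '6H'
  i=8: run of 'F' x 9 -> '9F'
  i=17: run of 'E' x 8 -> '8E'
  i=25: run of 'H' x 8 -> '8H'
  i=33: run of 'C' x 4 -> '4C'

RLE = 2E6H9F8E8H4C


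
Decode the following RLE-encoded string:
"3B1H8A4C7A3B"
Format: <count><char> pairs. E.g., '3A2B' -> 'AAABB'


Expanding each <count><char> pair:
  3B -> 'BBB'
  1H -> 'H'
  8A -> 'AAAAAAAA'
  4C -> 'CCCC'
  7A -> 'AAAAAAA'
  3B -> 'BBB'

Decoded = BBBHAAAAAAAACCCCAAAAAAABBB


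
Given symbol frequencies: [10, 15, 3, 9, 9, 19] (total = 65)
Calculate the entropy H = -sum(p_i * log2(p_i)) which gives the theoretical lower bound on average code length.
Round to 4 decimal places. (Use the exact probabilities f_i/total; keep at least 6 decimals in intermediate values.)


Per-symbol terms -p_i * log2(p_i) with p_i = f_i/65:
  p = 10/65 = 0.153846: log2(p) = -2.700440, -p*log2(p) = 0.415452
  p = 15/65 = 0.230769: log2(p) = -2.115477, -p*log2(p) = 0.488187
  p = 3/65 = 0.046154: log2(p) = -4.437405, -p*log2(p) = 0.204803
  p = 9/65 = 0.138462: log2(p) = -2.852443, -p*log2(p) = 0.394954
  p = 9/65 = 0.138462: log2(p) = -2.852443, -p*log2(p) = 0.394954
  p = 19/65 = 0.292308: log2(p) = -1.774440, -p*log2(p) = 0.518683
H = 0.415452 + 0.488187 + 0.204803 + 0.394954 + 0.394954 + 0.518683 = 2.417033

H = 2.417 bits/symbol


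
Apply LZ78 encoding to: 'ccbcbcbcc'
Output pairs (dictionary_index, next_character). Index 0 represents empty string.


LZ78 encoding steps:
Dictionary: {0: ''}
Step 1: w='' (idx 0), next='c' -> output (0, 'c'), add 'c' as idx 1
Step 2: w='c' (idx 1), next='b' -> output (1, 'b'), add 'cb' as idx 2
Step 3: w='cb' (idx 2), next='c' -> output (2, 'c'), add 'cbc' as idx 3
Step 4: w='' (idx 0), next='b' -> output (0, 'b'), add 'b' as idx 4
Step 5: w='c' (idx 1), next='c' -> output (1, 'c'), add 'cc' as idx 5


Encoded: [(0, 'c'), (1, 'b'), (2, 'c'), (0, 'b'), (1, 'c')]


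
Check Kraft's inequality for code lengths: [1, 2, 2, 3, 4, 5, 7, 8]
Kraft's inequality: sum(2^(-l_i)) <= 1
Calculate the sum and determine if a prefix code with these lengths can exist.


Sum = 2^(-1) + 2^(-2) + 2^(-2) + 2^(-3) + 2^(-4) + 2^(-5) + 2^(-7) + 2^(-8)
    = 0.5 + 0.25 + 0.25 + 0.125 + 0.0625 + 0.03125 + 0.0078125 + 0.00390625
    = 315/256 = 1.23046875
Since 1.23046875 > 1, Kraft's inequality is NOT satisfied.
A prefix code with these lengths CANNOT exist.

Kraft sum = 1.23046875. Not satisfied.


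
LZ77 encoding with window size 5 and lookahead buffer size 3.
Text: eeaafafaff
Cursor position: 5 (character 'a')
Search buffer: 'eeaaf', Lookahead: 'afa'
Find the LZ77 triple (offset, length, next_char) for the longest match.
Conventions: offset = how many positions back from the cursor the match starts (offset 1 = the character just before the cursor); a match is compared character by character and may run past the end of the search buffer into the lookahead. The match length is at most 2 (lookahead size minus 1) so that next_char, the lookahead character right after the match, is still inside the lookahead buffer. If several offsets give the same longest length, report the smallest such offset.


Try each offset into the search buffer:
  offset=1 (pos 4, char 'f'): match length 0
  offset=2 (pos 3, char 'a'): match length 2
  offset=3 (pos 2, char 'a'): match length 1
  offset=4 (pos 1, char 'e'): match length 0
  offset=5 (pos 0, char 'e'): match length 0
Longest match has length 2 at offset 2.
next_char = character at position 5 + 2 = 7 -> 'a'

Best match: offset=2, length=2 (matching 'af' starting at position 3)
LZ77 triple: (2, 2, 'a')


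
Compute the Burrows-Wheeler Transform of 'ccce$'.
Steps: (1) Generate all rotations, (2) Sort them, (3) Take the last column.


Rotations (sorted):
  0: $ccce -> last char: e
  1: ccce$ -> last char: $
  2: cce$c -> last char: c
  3: ce$cc -> last char: c
  4: e$ccc -> last char: c


BWT = e$ccc


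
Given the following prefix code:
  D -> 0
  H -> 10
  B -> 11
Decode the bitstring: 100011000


Decoding step by step:
Bits 10 -> H
Bits 0 -> D
Bits 0 -> D
Bits 11 -> B
Bits 0 -> D
Bits 0 -> D
Bits 0 -> D


Decoded message: HDDBDDD


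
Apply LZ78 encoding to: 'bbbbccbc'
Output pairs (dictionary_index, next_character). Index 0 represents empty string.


LZ78 encoding steps:
Dictionary: {0: ''}
Step 1: w='' (idx 0), next='b' -> output (0, 'b'), add 'b' as idx 1
Step 2: w='b' (idx 1), next='b' -> output (1, 'b'), add 'bb' as idx 2
Step 3: w='b' (idx 1), next='c' -> output (1, 'c'), add 'bc' as idx 3
Step 4: w='' (idx 0), next='c' -> output (0, 'c'), add 'c' as idx 4
Step 5: w='bc' (idx 3), end of input -> output (3, '')


Encoded: [(0, 'b'), (1, 'b'), (1, 'c'), (0, 'c'), (3, '')]


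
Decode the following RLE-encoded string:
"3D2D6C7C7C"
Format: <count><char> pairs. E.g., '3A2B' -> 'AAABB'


Expanding each <count><char> pair:
  3D -> 'DDD'
  2D -> 'DD'
  6C -> 'CCCCCC'
  7C -> 'CCCCCCC'
  7C -> 'CCCCCCC'

Decoded = DDDDDCCCCCCCCCCCCCCCCCCCC


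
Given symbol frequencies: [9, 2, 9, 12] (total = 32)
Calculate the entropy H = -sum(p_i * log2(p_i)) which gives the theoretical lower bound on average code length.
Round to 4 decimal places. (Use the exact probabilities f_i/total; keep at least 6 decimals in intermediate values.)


Per-symbol terms -p_i * log2(p_i) with p_i = f_i/32:
  p = 9/32 = 0.281250: log2(p) = -1.830075, -p*log2(p) = 0.514709
  p = 2/32 = 0.062500: log2(p) = -4.000000, -p*log2(p) = 0.250000
  p = 9/32 = 0.281250: log2(p) = -1.830075, -p*log2(p) = 0.514709
  p = 12/32 = 0.375000: log2(p) = -1.415037, -p*log2(p) = 0.530639
H = 0.514709 + 0.250000 + 0.514709 + 0.530639 = 1.810057

H = 1.8101 bits/symbol


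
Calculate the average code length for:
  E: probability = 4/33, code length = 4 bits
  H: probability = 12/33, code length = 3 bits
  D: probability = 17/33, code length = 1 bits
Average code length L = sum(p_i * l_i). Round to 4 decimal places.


Weighted contributions p_i * l_i:
  E: (4/33) * 4 = 16/33
  H: (12/33) * 3 = 36/33
  D: (17/33) * 1 = 17/33
Sum = (16 + 36 + 17)/33 = 69/33

L = 69/33 = 2.0909 bits/symbol


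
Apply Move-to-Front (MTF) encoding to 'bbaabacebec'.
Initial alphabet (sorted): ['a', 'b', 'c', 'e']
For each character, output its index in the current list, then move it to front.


MTF encoding:
'b': index 1 in ['a', 'b', 'c', 'e'] -> ['b', 'a', 'c', 'e']
'b': index 0 in ['b', 'a', 'c', 'e'] -> ['b', 'a', 'c', 'e']
'a': index 1 in ['b', 'a', 'c', 'e'] -> ['a', 'b', 'c', 'e']
'a': index 0 in ['a', 'b', 'c', 'e'] -> ['a', 'b', 'c', 'e']
'b': index 1 in ['a', 'b', 'c', 'e'] -> ['b', 'a', 'c', 'e']
'a': index 1 in ['b', 'a', 'c', 'e'] -> ['a', 'b', 'c', 'e']
'c': index 2 in ['a', 'b', 'c', 'e'] -> ['c', 'a', 'b', 'e']
'e': index 3 in ['c', 'a', 'b', 'e'] -> ['e', 'c', 'a', 'b']
'b': index 3 in ['e', 'c', 'a', 'b'] -> ['b', 'e', 'c', 'a']
'e': index 1 in ['b', 'e', 'c', 'a'] -> ['e', 'b', 'c', 'a']
'c': index 2 in ['e', 'b', 'c', 'a'] -> ['c', 'e', 'b', 'a']


Output: [1, 0, 1, 0, 1, 1, 2, 3, 3, 1, 2]


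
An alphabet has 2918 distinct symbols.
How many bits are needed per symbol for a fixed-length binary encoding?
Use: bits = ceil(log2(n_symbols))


log2(2918) = 11.5108
Bracket: 2^11 = 2048 < 2918 <= 2^12 = 4096
So ceil(log2(2918)) = 12

bits = ceil(log2(2918)) = ceil(11.5108) = 12 bits


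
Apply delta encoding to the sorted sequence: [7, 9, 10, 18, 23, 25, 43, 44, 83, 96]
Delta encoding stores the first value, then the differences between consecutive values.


First value: 7
Deltas:
  9 - 7 = 2
  10 - 9 = 1
  18 - 10 = 8
  23 - 18 = 5
  25 - 23 = 2
  43 - 25 = 18
  44 - 43 = 1
  83 - 44 = 39
  96 - 83 = 13


Delta encoded: [7, 2, 1, 8, 5, 2, 18, 1, 39, 13]


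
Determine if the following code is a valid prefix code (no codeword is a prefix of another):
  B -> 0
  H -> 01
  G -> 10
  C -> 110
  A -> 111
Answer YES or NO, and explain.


Checking each pair (does one codeword prefix another?):
  B='0' vs H='01': prefix -- VIOLATION

NO -- this is NOT a valid prefix code. B (0) is a prefix of H (01).


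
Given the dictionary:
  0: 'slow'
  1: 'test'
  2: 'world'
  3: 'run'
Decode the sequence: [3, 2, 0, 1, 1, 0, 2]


Look up each index in the dictionary:
  3 -> 'run'
  2 -> 'world'
  0 -> 'slow'
  1 -> 'test'
  1 -> 'test'
  0 -> 'slow'
  2 -> 'world'

Decoded: "run world slow test test slow world"


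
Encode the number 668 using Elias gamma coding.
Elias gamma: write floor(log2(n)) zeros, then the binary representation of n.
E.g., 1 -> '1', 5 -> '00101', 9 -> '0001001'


num_bits = floor(log2(668)) + 1 = 10
leading_zeros = num_bits - 1 = 9
binary(668) = 1010011100

Elias gamma(668) = '000000000' + '1010011100' = 0000000001010011100 (19 bits)


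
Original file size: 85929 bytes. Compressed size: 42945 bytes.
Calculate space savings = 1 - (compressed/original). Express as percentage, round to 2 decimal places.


ratio = compressed/original = 42945/85929 = 0.499773
savings = 1 - ratio = 1 - 0.499773 = 0.500227
as a percentage: 0.500227 * 100 = 50.02%

Space savings = 1 - 42945/85929 = 50.02%


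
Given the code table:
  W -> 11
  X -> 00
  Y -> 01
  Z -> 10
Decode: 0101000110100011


Decoding:
01 -> Y
01 -> Y
00 -> X
01 -> Y
10 -> Z
10 -> Z
00 -> X
11 -> W


Result: YYXYZZXW


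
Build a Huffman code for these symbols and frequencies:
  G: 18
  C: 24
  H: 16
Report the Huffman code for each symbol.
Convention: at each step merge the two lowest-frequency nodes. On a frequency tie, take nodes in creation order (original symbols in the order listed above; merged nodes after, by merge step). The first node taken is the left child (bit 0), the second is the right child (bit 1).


Huffman tree construction:
Step 1: Merge H(16) + G(18) = 34
Step 2: Merge C(24) + (H+G)(34) = 58
Read each symbol's code off the tree from the root (left child = 0, right child = 1).

Codes:
  G: 11 (length 2)
  C: 0 (length 1)
  H: 10 (length 2)
Average code length: 92/58 = 1.5862 bits/symbol


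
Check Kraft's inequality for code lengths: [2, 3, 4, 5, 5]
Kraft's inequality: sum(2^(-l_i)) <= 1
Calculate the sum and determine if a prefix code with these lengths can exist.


Sum = 2^(-2) + 2^(-3) + 2^(-4) + 2^(-5) + 2^(-5)
    = 0.25 + 0.125 + 0.0625 + 0.03125 + 0.03125
    = 16/32 = 0.5
Since 0.5 <= 1, Kraft's inequality IS satisfied.
A prefix code with these lengths CAN exist.

Kraft sum = 0.5. Satisfied.


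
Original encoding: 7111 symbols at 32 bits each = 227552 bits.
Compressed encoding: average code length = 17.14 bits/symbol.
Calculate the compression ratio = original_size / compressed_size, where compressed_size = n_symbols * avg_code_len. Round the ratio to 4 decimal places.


original_size = n_symbols * orig_bits = 7111 * 32 = 227552 bits
compressed_size = n_symbols * avg_code_len = 7111 * 17.14 = 121882.54 bits
ratio = original_size / compressed_size = 227552 / 121882.54 = 1.867

Compression ratio = 1.867


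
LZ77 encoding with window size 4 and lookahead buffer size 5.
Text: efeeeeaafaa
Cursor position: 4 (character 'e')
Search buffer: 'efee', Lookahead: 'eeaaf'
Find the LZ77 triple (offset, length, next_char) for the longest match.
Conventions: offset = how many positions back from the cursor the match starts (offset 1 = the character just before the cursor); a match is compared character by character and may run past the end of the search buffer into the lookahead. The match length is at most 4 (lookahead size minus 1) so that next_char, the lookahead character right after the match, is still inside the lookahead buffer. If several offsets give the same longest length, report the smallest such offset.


Try each offset into the search buffer:
  offset=1 (pos 3, char 'e'): match length 2
  offset=2 (pos 2, char 'e'): match length 2
  offset=3 (pos 1, char 'f'): match length 0
  offset=4 (pos 0, char 'e'): match length 1
Longest match has length 2, found at offsets 1, 2; take the smallest, offset 1.
next_char = character at position 4 + 2 = 6 -> 'a'

Best match: offset=1, length=2 (matching 'ee' starting at position 3)
LZ77 triple: (1, 2, 'a')


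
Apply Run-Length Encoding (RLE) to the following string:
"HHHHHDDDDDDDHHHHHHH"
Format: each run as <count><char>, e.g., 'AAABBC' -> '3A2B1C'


Scanning runs left to right:
  i=0: run of 'H' x 5 -> '5H'
  i=5: run of 'D' x 7 -> '7D'
  i=12: run of 'H' x 7 -> '7H'

RLE = 5H7D7H


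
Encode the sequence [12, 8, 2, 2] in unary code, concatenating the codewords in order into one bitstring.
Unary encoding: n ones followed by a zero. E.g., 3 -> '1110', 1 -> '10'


Encode each number as n ones followed by a terminating 0:
  12 -> 1111111111110 (13 bits)
  8 -> 111111110 (9 bits)
  2 -> 110 (3 bits)
  2 -> 110 (3 bits)
Total length = 13 + 9 + 3 + 3 = 28 bits.

Unary([12, 8, 2, 2]) = 1111111111110111111110110110 (28 bits)


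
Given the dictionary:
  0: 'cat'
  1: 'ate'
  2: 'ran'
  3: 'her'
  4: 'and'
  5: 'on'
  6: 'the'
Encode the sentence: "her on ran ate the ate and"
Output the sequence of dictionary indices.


Look up each word in the dictionary:
  'her' -> 3
  'on' -> 5
  'ran' -> 2
  'ate' -> 1
  'the' -> 6
  'ate' -> 1
  'and' -> 4

Encoded: [3, 5, 2, 1, 6, 1, 4]


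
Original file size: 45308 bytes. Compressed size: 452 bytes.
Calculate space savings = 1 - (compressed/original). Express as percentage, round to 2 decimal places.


ratio = compressed/original = 452/45308 = 0.009976
savings = 1 - ratio = 1 - 0.009976 = 0.990024
as a percentage: 0.990024 * 100 = 99.0%

Space savings = 1 - 452/45308 = 99.0%


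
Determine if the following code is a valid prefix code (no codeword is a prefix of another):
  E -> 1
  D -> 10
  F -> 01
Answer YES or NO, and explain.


Checking each pair (does one codeword prefix another?):
  E='1' vs D='10': prefix -- VIOLATION

NO -- this is NOT a valid prefix code. E (1) is a prefix of D (10).


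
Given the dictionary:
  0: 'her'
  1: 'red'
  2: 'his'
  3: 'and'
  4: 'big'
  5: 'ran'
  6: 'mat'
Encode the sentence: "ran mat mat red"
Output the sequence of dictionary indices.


Look up each word in the dictionary:
  'ran' -> 5
  'mat' -> 6
  'mat' -> 6
  'red' -> 1

Encoded: [5, 6, 6, 1]
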